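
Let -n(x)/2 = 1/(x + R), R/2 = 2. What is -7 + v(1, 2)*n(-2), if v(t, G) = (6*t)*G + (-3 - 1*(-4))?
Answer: -20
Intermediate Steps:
R = 4 (R = 2*2 = 4)
v(t, G) = 1 + 6*G*t (v(t, G) = 6*G*t + (-3 + 4) = 6*G*t + 1 = 1 + 6*G*t)
n(x) = -2/(4 + x) (n(x) = -2/(x + 4) = -2/(4 + x))
-7 + v(1, 2)*n(-2) = -7 + (1 + 6*2*1)*(-2/(4 - 2)) = -7 + (1 + 12)*(-2/2) = -7 + 13*(-2*½) = -7 + 13*(-1) = -7 - 13 = -20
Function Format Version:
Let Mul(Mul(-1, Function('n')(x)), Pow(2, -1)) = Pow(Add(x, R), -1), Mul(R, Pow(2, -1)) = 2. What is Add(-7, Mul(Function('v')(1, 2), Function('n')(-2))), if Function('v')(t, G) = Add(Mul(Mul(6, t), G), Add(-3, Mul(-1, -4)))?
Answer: -20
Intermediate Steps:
R = 4 (R = Mul(2, 2) = 4)
Function('v')(t, G) = Add(1, Mul(6, G, t)) (Function('v')(t, G) = Add(Mul(6, G, t), Add(-3, 4)) = Add(Mul(6, G, t), 1) = Add(1, Mul(6, G, t)))
Function('n')(x) = Mul(-2, Pow(Add(4, x), -1)) (Function('n')(x) = Mul(-2, Pow(Add(x, 4), -1)) = Mul(-2, Pow(Add(4, x), -1)))
Add(-7, Mul(Function('v')(1, 2), Function('n')(-2))) = Add(-7, Mul(Add(1, Mul(6, 2, 1)), Mul(-2, Pow(Add(4, -2), -1)))) = Add(-7, Mul(Add(1, 12), Mul(-2, Pow(2, -1)))) = Add(-7, Mul(13, Mul(-2, Rational(1, 2)))) = Add(-7, Mul(13, -1)) = Add(-7, -13) = -20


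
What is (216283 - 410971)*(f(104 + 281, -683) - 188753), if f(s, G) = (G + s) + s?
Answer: 36731006208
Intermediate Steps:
f(s, G) = G + 2*s
(216283 - 410971)*(f(104 + 281, -683) - 188753) = (216283 - 410971)*((-683 + 2*(104 + 281)) - 188753) = -194688*((-683 + 2*385) - 188753) = -194688*((-683 + 770) - 188753) = -194688*(87 - 188753) = -194688*(-188666) = 36731006208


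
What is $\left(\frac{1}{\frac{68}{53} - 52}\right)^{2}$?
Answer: $\frac{2809}{7225344} \approx 0.00038877$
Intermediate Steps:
$\left(\frac{1}{\frac{68}{53} - 52}\right)^{2} = \left(\frac{1}{- \frac{2688}{53}}\right)^{2} = \left(- \frac{53}{2688}\right)^{2} = \frac{2809}{7225344}$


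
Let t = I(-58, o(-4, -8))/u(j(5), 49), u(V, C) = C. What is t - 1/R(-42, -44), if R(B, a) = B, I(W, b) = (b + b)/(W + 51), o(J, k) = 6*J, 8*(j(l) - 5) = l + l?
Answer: 337/2058 ≈ 0.16375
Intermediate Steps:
j(l) = 5 + l/4 (j(l) = 5 + (l + l)/8 = 5 + (2*l)/8 = 5 + l/4)
I(W, b) = 2*b/(51 + W) (I(W, b) = (2*b)/(51 + W) = 2*b/(51 + W))
t = 48/343 (t = (2*(6*(-4))/(51 - 58))/49 = (2*(-24)/(-7))*(1/49) = (2*(-24)*(-⅐))*(1/49) = (48/7)*(1/49) = 48/343 ≈ 0.13994)
t - 1/R(-42, -44) = 48/343 - 1/(-42) = 48/343 - 1*(-1/42) = 48/343 + 1/42 = 337/2058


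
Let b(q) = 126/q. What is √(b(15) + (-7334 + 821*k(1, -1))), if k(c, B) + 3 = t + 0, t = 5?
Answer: I*√142090/5 ≈ 75.39*I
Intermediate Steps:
k(c, B) = 2 (k(c, B) = -3 + (5 + 0) = -3 + 5 = 2)
√(b(15) + (-7334 + 821*k(1, -1))) = √(126/15 + (-7334 + 821*2)) = √(126*(1/15) + (-7334 + 1642)) = √(42/5 - 5692) = √(-28418/5) = I*√142090/5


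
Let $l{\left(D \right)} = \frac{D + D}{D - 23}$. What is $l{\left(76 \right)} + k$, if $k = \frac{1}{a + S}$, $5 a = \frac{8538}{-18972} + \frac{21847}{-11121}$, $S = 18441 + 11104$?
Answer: $\frac{87732157691954}{30590457114201} \approx 2.868$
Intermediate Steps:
$l{\left(D \right)} = \frac{2 D}{-23 + D}$
$S = 29545$
$a = - \frac{9433933}{19535890}$ ($a = \frac{\frac{8538}{-18972} + \frac{21847}{-11121}}{5} = \frac{8538 \left(- \frac{1}{18972}\right) + 21847 \left(- \frac{1}{11121}\right)}{5} = \frac{- \frac{1423}{3162} - \frac{21847}{11121}}{5} = \frac{1}{5} \left(- \frac{9433933}{3907178}\right) = - \frac{9433933}{19535890} \approx -0.4829$)
$k = \frac{19535890}{577178436117}$ ($k = \frac{1}{- \frac{9433933}{19535890} + 29545} = \frac{1}{\frac{577178436117}{19535890}} = \frac{19535890}{577178436117} \approx 3.3847 \cdot 10^{-5}$)
$l{\left(76 \right)} + k = 2 \cdot 76 \frac{1}{-23 + 76} + \frac{19535890}{577178436117} = 2 \cdot 76 \cdot \frac{1}{53} + \frac{19535890}{577178436117} = \frac{152}{53} + \frac{19535890}{577178436117} = \frac{87732157691954}{30590457114201}$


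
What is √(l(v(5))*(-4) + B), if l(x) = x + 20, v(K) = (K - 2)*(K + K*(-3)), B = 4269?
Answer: √4309 ≈ 65.643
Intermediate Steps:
v(K) = -2*K*(-2 + K) (v(K) = (-2 + K)*(K - 3*K) = (-2 + K)*(-2*K) = -2*K*(-2 + K))
l(x) = 20 + x
√(l(v(5))*(-4) + B) = √((20 + 2*5*(2 - 1*5))*(-4) + 4269) = √((20 + 2*5*(2 - 5))*(-4) + 4269) = √((20 + 2*5*(-3))*(-4) + 4269) = √((20 - 30)*(-4) + 4269) = √(-10*(-4) + 4269) = √(40 + 4269) = √4309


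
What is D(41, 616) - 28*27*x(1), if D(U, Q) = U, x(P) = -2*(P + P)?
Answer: 3065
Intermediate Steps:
x(P) = -4*P
D(41, 616) - 28*27*x(1) = 41 - 28*27*(-4*1) = 41 - 756*(-4) = 41 - 1*(-3024) = 41 + 3024 = 3065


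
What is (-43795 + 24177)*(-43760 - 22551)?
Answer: 1300889198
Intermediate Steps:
(-43795 + 24177)*(-43760 - 22551) = -19618*(-66311) = 1300889198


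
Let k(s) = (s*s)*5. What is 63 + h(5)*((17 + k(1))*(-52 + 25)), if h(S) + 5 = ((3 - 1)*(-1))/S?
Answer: 16353/5 ≈ 3270.6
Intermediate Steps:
k(s) = 5*s**2 (k(s) = s**2*5 = 5*s**2)
h(S) = -5 - 2/S (h(S) = -5 + ((3 - 1)*(-1))/S = -5 + (2*(-1))/S = -5 - 2/S)
63 + h(5)*((17 + k(1))*(-52 + 25)) = 63 + (-5 - 2/5)*((17 + 5*1**2)*(-52 + 25)) = 63 + (-5 - 2*1/5)*((17 + 5*1)*(-27)) = 63 + (-5 - 2/5)*((17 + 5)*(-27)) = 63 - 594*(-27)/5 = 63 - 27/5*(-594) = 63 + 16038/5 = 16353/5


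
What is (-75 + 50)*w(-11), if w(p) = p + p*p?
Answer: -2750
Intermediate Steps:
w(p) = p + p²
(-75 + 50)*w(-11) = (-75 + 50)*(-11*(1 - 11)) = -(-275)*(-10) = -25*110 = -2750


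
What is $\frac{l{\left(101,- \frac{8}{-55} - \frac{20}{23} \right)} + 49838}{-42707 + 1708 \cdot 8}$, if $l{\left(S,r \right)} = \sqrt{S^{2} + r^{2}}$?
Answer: $- \frac{49838}{29043} - \frac{\sqrt{16324734281}}{36739395} \approx -1.7195$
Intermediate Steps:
$\frac{l{\left(101,- \frac{8}{-55} - \frac{20}{23} \right)} + 49838}{-42707 + 1708 \cdot 8} = \frac{\sqrt{101^{2} + \left(- \frac{8}{-55} - \frac{20}{23}\right)^{2}} + 49838}{-42707 + 1708 \cdot 8} = \frac{\sqrt{10201 + \left(\left(-8\right) \left(- \frac{1}{55}\right) - \frac{20}{23}\right)^{2}} + 49838}{-42707 + 13664} = \frac{\sqrt{10201 + \left(\frac{8}{55} - \frac{20}{23}\right)^{2}} + 49838}{-29043} = \left(\sqrt{10201 + \left(- \frac{916}{1265}\right)^{2}} + 49838\right) \left(- \frac{1}{29043}\right) = \left(\sqrt{10201 + \frac{839056}{1600225}} + 49838\right) \left(- \frac{1}{29043}\right) = \left(\sqrt{\frac{16324734281}{1600225}} + 49838\right) \left(- \frac{1}{29043}\right) = \left(\frac{\sqrt{16324734281}}{1265} + 49838\right) \left(- \frac{1}{29043}\right) = \left(49838 + \frac{\sqrt{16324734281}}{1265}\right) \left(- \frac{1}{29043}\right) = - \frac{49838}{29043} - \frac{\sqrt{16324734281}}{36739395}$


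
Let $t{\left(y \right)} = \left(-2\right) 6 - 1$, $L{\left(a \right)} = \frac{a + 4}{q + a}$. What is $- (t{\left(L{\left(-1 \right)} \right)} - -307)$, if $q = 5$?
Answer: $-294$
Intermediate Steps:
$L{\left(a \right)} = \frac{4 + a}{5 + a}$ ($L{\left(a \right)} = \frac{a + 4}{5 + a} = \frac{4 + a}{5 + a}$)
$t{\left(y \right)} = -13$ ($t{\left(y \right)} = -12 - 1 = -13$)
$- (t{\left(L{\left(-1 \right)} \right)} - -307) = - (-13 - -307) = - (-13 + 307) = \left(-1\right) 294 = -294$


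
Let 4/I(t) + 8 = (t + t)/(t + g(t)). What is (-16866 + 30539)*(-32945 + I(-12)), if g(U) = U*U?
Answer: -20270865131/45 ≈ -4.5046e+8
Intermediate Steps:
g(U) = U**2
I(t) = 4/(-8 + 2*t/(t + t**2)) (I(t) = 4/(-8 + (t + t)/(t + t**2)) = 4/(-8 + (2*t)/(t + t**2)) = 4/(-8 + 2*t/(t + t**2)))
(-16866 + 30539)*(-32945 + I(-12)) = (-16866 + 30539)*(-32945 + 2*(-1 - 1*(-12))/(3 + 4*(-12))) = 13673*(-32945 + 2*(-1 + 12)/(3 - 48)) = 13673*(-32945 + 2*11/(-45)) = 13673*(-32945 + 2*(-1/45)*11) = 13673*(-32945 - 22/45) = 13673*(-1482547/45) = -20270865131/45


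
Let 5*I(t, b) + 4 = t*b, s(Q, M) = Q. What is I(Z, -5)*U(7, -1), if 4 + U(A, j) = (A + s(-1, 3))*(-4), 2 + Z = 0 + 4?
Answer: 392/5 ≈ 78.400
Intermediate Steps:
Z = 2 (Z = -2 + (0 + 4) = -2 + 4 = 2)
U(A, j) = -4*A (U(A, j) = -4 + (A - 1)*(-4) = -4 + (-1 + A)*(-4) = -4 + (4 - 4*A) = -4*A)
I(t, b) = -⅘ + b*t/5 (I(t, b) = -⅘ + (t*b)/5 = -⅘ + (b*t)/5 = -⅘ + b*t/5)
I(Z, -5)*U(7, -1) = (-⅘ + (⅕)*(-5)*2)*(-4*7) = (-⅘ - 2)*(-28) = -14/5*(-28) = 392/5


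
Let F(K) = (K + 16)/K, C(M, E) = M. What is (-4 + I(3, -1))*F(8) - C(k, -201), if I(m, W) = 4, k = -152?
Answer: 152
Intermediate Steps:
F(K) = (16 + K)/K
(-4 + I(3, -1))*F(8) - C(k, -201) = (-4 + 4)*((16 + 8)/8) - 1*(-152) = 0*((1/8)*24) + 152 = 0*3 + 152 = 0 + 152 = 152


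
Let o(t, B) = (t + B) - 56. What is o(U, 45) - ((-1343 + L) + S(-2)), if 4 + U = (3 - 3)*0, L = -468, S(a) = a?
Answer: 1798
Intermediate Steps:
U = -4 (U = -4 + (3 - 3)*0 = -4 + 0*0 = -4 + 0 = -4)
o(t, B) = -56 + B + t (o(t, B) = (B + t) - 56 = -56 + B + t)
o(U, 45) - ((-1343 + L) + S(-2)) = (-56 + 45 - 4) - ((-1343 - 468) - 2) = -15 - (-1811 - 2) = -15 - 1*(-1813) = -15 + 1813 = 1798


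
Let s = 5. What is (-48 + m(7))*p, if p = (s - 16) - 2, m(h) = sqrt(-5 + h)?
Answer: 624 - 13*sqrt(2) ≈ 605.62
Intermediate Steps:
p = -13 (p = (5 - 16) - 2 = -11 - 2 = -13)
(-48 + m(7))*p = (-48 + sqrt(-5 + 7))*(-13) = (-48 + sqrt(2))*(-13) = 624 - 13*sqrt(2)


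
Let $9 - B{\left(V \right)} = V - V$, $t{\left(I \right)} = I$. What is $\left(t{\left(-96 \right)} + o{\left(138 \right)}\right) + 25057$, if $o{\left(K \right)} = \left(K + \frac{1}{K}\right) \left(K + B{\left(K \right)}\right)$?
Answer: $\frac{2081411}{46} \approx 45248.0$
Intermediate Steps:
$B{\left(V \right)} = 9$ ($B{\left(V \right)} = 9 - \left(V - V\right) = 9 - 0 = 9 + 0 = 9$)
$o{\left(K \right)} = \left(9 + K\right) \left(K + \frac{1}{K}\right)$ ($o{\left(K \right)} = \left(K + \frac{1}{K}\right) \left(K + 9\right) = \left(K + \frac{1}{K}\right) \left(9 + K\right) = \left(9 + K\right) \left(K + \frac{1}{K}\right)$)
$\left(t{\left(-96 \right)} + o{\left(138 \right)}\right) + 25057 = \left(-96 + \left(1 + 138^{2} + 9 \cdot 138 + \frac{9}{138}\right)\right) + 25057 = \left(-96 + \left(1 + 19044 + 1242 + 9 \cdot \frac{1}{138}\right)\right) + 25057 = \left(-96 + \left(1 + 19044 + 1242 + \frac{3}{46}\right)\right) + 25057 = \left(-96 + \frac{933205}{46}\right) + 25057 = \frac{928789}{46} + 25057 = \frac{2081411}{46}$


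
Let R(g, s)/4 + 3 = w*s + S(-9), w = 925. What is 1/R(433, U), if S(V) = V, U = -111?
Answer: -1/410748 ≈ -2.4346e-6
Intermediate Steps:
R(g, s) = -48 + 3700*s (R(g, s) = -12 + 4*(925*s - 9) = -12 + 4*(-9 + 925*s) = -12 + (-36 + 3700*s) = -48 + 3700*s)
1/R(433, U) = 1/(-48 + 3700*(-111)) = 1/(-48 - 410700) = 1/(-410748) = -1/410748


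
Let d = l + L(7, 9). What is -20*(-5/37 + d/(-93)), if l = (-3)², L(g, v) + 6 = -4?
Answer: 8560/3441 ≈ 2.4876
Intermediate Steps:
L(g, v) = -10 (L(g, v) = -6 - 4 = -10)
l = 9
d = -1 (d = 9 - 10 = -1)
-20*(-5/37 + d/(-93)) = -20*(-5/37 - 1/(-93)) = -20*(-5*1/37 - 1*(-1/93)) = -20*(-5/37 + 1/93) = -20*(-428/3441) = 8560/3441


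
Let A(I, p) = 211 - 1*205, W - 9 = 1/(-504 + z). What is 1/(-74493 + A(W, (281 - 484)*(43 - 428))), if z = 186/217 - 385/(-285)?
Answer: -1/74487 ≈ -1.3425e-5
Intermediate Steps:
z = 881/399 (z = 186*(1/217) - 385*(-1/285) = 6/7 + 77/57 = 881/399 ≈ 2.2080)
W = 1801536/200215 (W = 9 + 1/(-504 + 881/399) = 9 + 1/(-200215/399) = 9 - 399/200215 = 1801536/200215 ≈ 8.9980)
A(I, p) = 6 (A(I, p) = 211 - 205 = 6)
1/(-74493 + A(W, (281 - 484)*(43 - 428))) = 1/(-74493 + 6) = 1/(-74487) = -1/74487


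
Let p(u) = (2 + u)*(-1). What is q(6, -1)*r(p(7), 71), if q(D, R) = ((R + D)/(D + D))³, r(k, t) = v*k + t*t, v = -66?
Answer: 704375/1728 ≈ 407.62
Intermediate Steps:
p(u) = -2 - u
r(k, t) = t² - 66*k (r(k, t) = -66*k + t*t = -66*k + t² = t² - 66*k)
q(D, R) = (D + R)³/(8*D³) (q(D, R) = ((D + R)/((2*D)))³ = ((D + R)*(1/(2*D)))³ = ((D + R)/(2*D))³ = (D + R)³/(8*D³))
q(6, -1)*r(p(7), 71) = ((⅛)*(6 - 1)³/6³)*(71² - 66*(-2 - 1*7)) = ((⅛)*(1/216)*5³)*(5041 - 66*(-2 - 7)) = ((⅛)*(1/216)*125)*(5041 - 66*(-9)) = 125*(5041 + 594)/1728 = (125/1728)*5635 = 704375/1728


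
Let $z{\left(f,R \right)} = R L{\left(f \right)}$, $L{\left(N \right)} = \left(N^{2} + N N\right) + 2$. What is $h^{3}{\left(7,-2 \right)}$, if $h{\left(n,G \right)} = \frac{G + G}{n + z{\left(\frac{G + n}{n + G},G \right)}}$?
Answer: $64$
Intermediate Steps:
$L{\left(N \right)} = 2 + 2 N^{2}$ ($L{\left(N \right)} = \left(N^{2} + N^{2}\right) + 2 = 2 N^{2} + 2 = 2 + 2 N^{2}$)
$z{\left(f,R \right)} = R \left(2 + 2 f^{2}\right)$
$h{\left(n,G \right)} = \frac{2 G}{n + 4 G}$ ($h{\left(n,G \right)} = \frac{G + G}{n + 2 G \left(1 + \left(\frac{G + n}{n + G}\right)^{2}\right)} = \frac{2 G}{n + 2 G \left(1 + \left(\frac{G + n}{G + n}\right)^{2}\right)} = \frac{2 G}{n + 2 G \left(1 + 1^{2}\right)} = \frac{2 G}{n + 2 G \left(1 + 1\right)} = \frac{2 G}{n + 2 G 2} = \frac{2 G}{n + 4 G}$)
$h^{3}{\left(7,-2 \right)} = \left(2 \left(-2\right) \frac{1}{7 + 4 \left(-2\right)}\right)^{3} = \left(2 \left(-2\right) \frac{1}{7 - 8}\right)^{3} = \left(2 \left(-2\right) \frac{1}{-1}\right)^{3} = \left(2 \left(-2\right) \left(-1\right)\right)^{3} = 4^{3} = 64$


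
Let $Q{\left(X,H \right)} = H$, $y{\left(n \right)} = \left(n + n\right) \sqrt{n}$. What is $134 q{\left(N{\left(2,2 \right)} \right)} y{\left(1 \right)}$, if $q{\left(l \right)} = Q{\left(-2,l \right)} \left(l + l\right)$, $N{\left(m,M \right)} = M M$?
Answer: $8576$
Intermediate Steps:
$N{\left(m,M \right)} = M^{2}$
$y{\left(n \right)} = 2 n^{\frac{3}{2}}$ ($y{\left(n \right)} = 2 n \sqrt{n} = 2 n^{\frac{3}{2}}$)
$q{\left(l \right)} = 2 l^{2}$ ($q{\left(l \right)} = l \left(l + l\right) = l 2 l = 2 l^{2}$)
$134 q{\left(N{\left(2,2 \right)} \right)} y{\left(1 \right)} = 134 \cdot 2 \left(2^{2}\right)^{2} \cdot 2 \cdot 1^{\frac{3}{2}} = 134 \cdot 2 \cdot 4^{2} \cdot 2 \cdot 1 = 134 \cdot 2 \cdot 16 \cdot 2 = 134 \cdot 32 \cdot 2 = 4288 \cdot 2 = 8576$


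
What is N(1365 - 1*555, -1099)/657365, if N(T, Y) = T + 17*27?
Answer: 1269/657365 ≈ 0.0019304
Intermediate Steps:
N(T, Y) = 459 + T (N(T, Y) = T + 459 = 459 + T)
N(1365 - 1*555, -1099)/657365 = (459 + (1365 - 1*555))/657365 = (459 + (1365 - 555))*(1/657365) = (459 + 810)*(1/657365) = 1269*(1/657365) = 1269/657365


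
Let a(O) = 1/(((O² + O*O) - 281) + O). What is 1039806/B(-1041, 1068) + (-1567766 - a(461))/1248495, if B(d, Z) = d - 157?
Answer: -276409347679171417/318001636993110 ≈ -869.21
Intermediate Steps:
B(d, Z) = -157 + d
a(O) = 1/(-281 + O + 2*O²) (a(O) = 1/(((O² + O²) - 281) + O) = 1/((2*O² - 281) + O) = 1/((-281 + 2*O²) + O) = 1/(-281 + O + 2*O²))
1039806/B(-1041, 1068) + (-1567766 - a(461))/1248495 = 1039806/(-157 - 1041) + (-1567766 - 1/(-281 + 461 + 2*461²))/1248495 = 1039806/(-1198) + (-1567766 - 1/(-281 + 461 + 2*212521))*(1/1248495) = 1039806*(-1/1198) + (-1567766 - 1/(-281 + 461 + 425042))*(1/1248495) = -519903/599 + (-1567766 - 1/425222)*(1/1248495) = -519903/599 - 666648594053/425222*1/1248495 = -519903/599 - 666648594053/530887540890 = -276409347679171417/318001636993110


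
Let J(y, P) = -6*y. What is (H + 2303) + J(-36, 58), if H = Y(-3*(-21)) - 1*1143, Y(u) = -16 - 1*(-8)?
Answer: 1368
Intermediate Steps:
Y(u) = -8 (Y(u) = -16 + 8 = -8)
H = -1151 (H = -8 - 1*1143 = -8 - 1143 = -1151)
(H + 2303) + J(-36, 58) = (-1151 + 2303) - 6*(-36) = 1152 + 216 = 1368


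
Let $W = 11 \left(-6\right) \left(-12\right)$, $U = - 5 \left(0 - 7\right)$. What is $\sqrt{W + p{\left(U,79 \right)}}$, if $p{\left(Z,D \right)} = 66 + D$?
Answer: $\sqrt{937} \approx 30.61$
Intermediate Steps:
$U = 35$ ($U = \left(-5\right) \left(-7\right) = 35$)
$W = 792$ ($W = \left(-66\right) \left(-12\right) = 792$)
$\sqrt{W + p{\left(U,79 \right)}} = \sqrt{792 + \left(66 + 79\right)} = \sqrt{792 + 145} = \sqrt{937}$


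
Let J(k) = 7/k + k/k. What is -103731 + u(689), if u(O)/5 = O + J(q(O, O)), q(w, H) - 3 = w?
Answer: -69394417/692 ≈ -1.0028e+5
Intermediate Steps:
q(w, H) = 3 + w
J(k) = 1 + 7/k (J(k) = 7/k + 1 = 1 + 7/k)
u(O) = 5*O + 5*(10 + O)/(3 + O) (u(O) = 5*(O + (7 + (3 + O))/(3 + O)) = 5*(O + (10 + O)/(3 + O)) = 5*O + 5*(10 + O)/(3 + O))
-103731 + u(689) = -103731 + 5*(10 + 689² + 4*689)/(3 + 689) = -103731 + 5*(10 + 474721 + 2756)/692 = -103731 + 5*(1/692)*477487 = -103731 + 2387435/692 = -69394417/692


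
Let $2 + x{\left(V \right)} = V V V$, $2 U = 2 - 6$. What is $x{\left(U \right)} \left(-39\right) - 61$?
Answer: $329$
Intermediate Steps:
$U = -2$ ($U = \frac{2 - 6}{2} = \frac{1}{2} \left(-4\right) = -2$)
$x{\left(V \right)} = -2 + V^{3}$ ($x{\left(V \right)} = -2 + V V V = -2 + V^{2} V = -2 + V^{3}$)
$x{\left(U \right)} \left(-39\right) - 61 = \left(-2 + \left(-2\right)^{3}\right) \left(-39\right) - 61 = \left(-2 - 8\right) \left(-39\right) - 61 = \left(-10\right) \left(-39\right) - 61 = 390 - 61 = 329$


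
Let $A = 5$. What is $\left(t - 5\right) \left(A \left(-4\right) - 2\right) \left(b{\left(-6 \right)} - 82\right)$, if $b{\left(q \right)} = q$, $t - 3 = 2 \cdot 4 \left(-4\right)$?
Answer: $-65824$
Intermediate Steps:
$t = -29$ ($t = 3 + 2 \cdot 4 \left(-4\right) = 3 + 8 \left(-4\right) = 3 - 32 = -29$)
$\left(t - 5\right) \left(A \left(-4\right) - 2\right) \left(b{\left(-6 \right)} - 82\right) = \left(-29 - 5\right) \left(5 \left(-4\right) - 2\right) \left(-6 - 82\right) = - 34 \left(-20 - 2\right) \left(-88\right) = \left(-34\right) \left(-22\right) \left(-88\right) = 748 \left(-88\right) = -65824$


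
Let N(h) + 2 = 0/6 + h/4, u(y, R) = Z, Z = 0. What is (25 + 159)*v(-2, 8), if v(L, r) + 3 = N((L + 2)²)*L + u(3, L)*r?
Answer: 184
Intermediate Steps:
u(y, R) = 0
N(h) = -2 + h/4 (N(h) = -2 + (0/6 + h/4) = -2 + (0*(⅙) + h*(¼)) = -2 + (0 + h/4) = -2 + h/4)
v(L, r) = -3 + L*(-2 + (2 + L)²/4) (v(L, r) = -3 + ((-2 + (L + 2)²/4)*L + 0*r) = -3 + ((-2 + (2 + L)²/4)*L + 0) = -3 + (L*(-2 + (2 + L)²/4) + 0) = -3 + L*(-2 + (2 + L)²/4))
(25 + 159)*v(-2, 8) = (25 + 159)*(-3 + (¼)*(-2)*(-8 + (2 - 2)²)) = 184*(-3 + (¼)*(-2)*(-8 + 0²)) = 184*(-3 + (¼)*(-2)*(-8 + 0)) = 184*(-3 + (¼)*(-2)*(-8)) = 184*(-3 + 4) = 184*1 = 184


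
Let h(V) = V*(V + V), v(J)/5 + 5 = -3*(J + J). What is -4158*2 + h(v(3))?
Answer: 18134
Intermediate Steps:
v(J) = -25 - 30*J (v(J) = -25 + 5*(-3*(J + J)) = -25 + 5*(-6*J) = -25 - 30*J)
h(V) = 2*V² (h(V) = V*(2*V) = 2*V²)
-4158*2 + h(v(3)) = -4158*2 + 2*(-25 - 30*3)² = -8316 + 2*(-25 - 90)² = -8316 + 2*(-115)² = -8316 + 2*13225 = -8316 + 26450 = 18134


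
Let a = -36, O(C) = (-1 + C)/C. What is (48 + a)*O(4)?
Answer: 9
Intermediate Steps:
O(C) = (-1 + C)/C
(48 + a)*O(4) = (48 - 36)*((-1 + 4)/4) = 12*((1/4)*3) = 12*(3/4) = 9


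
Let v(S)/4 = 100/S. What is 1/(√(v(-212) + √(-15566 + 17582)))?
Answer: √53/(2*√(-25 + 159*√14)) ≈ 0.15248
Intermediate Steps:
v(S) = 400/S (v(S) = 4*(100/S) = 400/S)
1/(√(v(-212) + √(-15566 + 17582))) = 1/(√(400/(-212) + √(-15566 + 17582))) = 1/(√(400*(-1/212) + √2016)) = 1/(√(-100/53 + 12*√14)) = (-100/53 + 12*√14)^(-½)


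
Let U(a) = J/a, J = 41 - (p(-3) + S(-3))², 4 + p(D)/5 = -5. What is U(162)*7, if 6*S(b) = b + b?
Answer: -14525/162 ≈ -89.661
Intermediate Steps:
S(b) = b/3 (S(b) = (b + b)/6 = (2*b)/6 = b/3)
p(D) = -45 (p(D) = -20 + 5*(-5) = -20 - 25 = -45)
J = -2075 (J = 41 - (-45 + (⅓)*(-3))² = 41 - (-45 - 1)² = 41 - 1*(-46)² = 41 - 1*2116 = 41 - 2116 = -2075)
U(a) = -2075/a
U(162)*7 = -2075/162*7 = -14525/162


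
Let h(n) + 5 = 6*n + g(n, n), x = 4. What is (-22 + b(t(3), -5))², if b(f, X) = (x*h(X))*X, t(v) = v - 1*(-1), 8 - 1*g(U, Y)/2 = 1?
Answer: 158404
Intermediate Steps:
g(U, Y) = 14 (g(U, Y) = 16 - 2*1 = 16 - 2 = 14)
h(n) = 9 + 6*n (h(n) = -5 + (6*n + 14) = -5 + (14 + 6*n) = 9 + 6*n)
t(v) = 1 + v (t(v) = v + 1 = 1 + v)
b(f, X) = X*(36 + 24*X) (b(f, X) = (4*(9 + 6*X))*X = (36 + 24*X)*X = X*(36 + 24*X))
(-22 + b(t(3), -5))² = (-22 + 12*(-5)*(3 + 2*(-5)))² = (-22 + 12*(-5)*(3 - 10))² = (-22 + 12*(-5)*(-7))² = (-22 + 420)² = 398² = 158404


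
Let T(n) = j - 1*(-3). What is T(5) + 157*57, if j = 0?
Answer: 8952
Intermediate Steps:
T(n) = 3 (T(n) = 0 - 1*(-3) = 0 + 3 = 3)
T(5) + 157*57 = 3 + 157*57 = 3 + 8949 = 8952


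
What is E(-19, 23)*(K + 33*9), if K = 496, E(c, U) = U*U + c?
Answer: 404430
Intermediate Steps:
E(c, U) = c + U**2 (E(c, U) = U**2 + c = c + U**2)
E(-19, 23)*(K + 33*9) = (-19 + 23**2)*(496 + 33*9) = (-19 + 529)*(496 + 297) = 510*793 = 404430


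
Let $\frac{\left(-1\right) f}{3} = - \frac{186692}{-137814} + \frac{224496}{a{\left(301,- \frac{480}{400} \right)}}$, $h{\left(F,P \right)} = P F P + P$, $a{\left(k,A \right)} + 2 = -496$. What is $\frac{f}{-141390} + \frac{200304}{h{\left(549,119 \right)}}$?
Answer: $\frac{4250961871880921}{261952050529586655} \approx 0.016228$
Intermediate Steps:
$a{\left(k,A \right)} = -498$ ($a{\left(k,A \right)} = -2 - 496 = -498$)
$h{\left(F,P \right)} = P + F P^{2}$ ($h{\left(F,P \right)} = F P P + P = F P^{2} + P = P + F P^{2}$)
$f = \frac{2570476594}{1906427}$ ($f = - 3 \left(- \frac{186692}{-137814} + \frac{224496}{-498}\right) = - 3 \left(\left(-186692\right) \left(- \frac{1}{137814}\right) + 224496 \left(- \frac{1}{498}\right)\right) = - 3 \left(\frac{93346}{68907} - \frac{37416}{83}\right) = \left(-3\right) \left(- \frac{2570476594}{5719281}\right) = \frac{2570476594}{1906427} \approx 1348.3$)
$\frac{f}{-141390} + \frac{200304}{h{\left(549,119 \right)}} = \frac{2570476594}{1906427 \left(-141390\right)} + \frac{200304}{119 \left(1 + 549 \cdot 119\right)} = \frac{2570476594}{1906427} \left(- \frac{1}{141390}\right) + \frac{200304}{119 \left(1 + 65331\right)} = - \frac{1285238297}{134774856765} + \frac{200304}{119 \cdot 65332} = - \frac{1285238297}{134774856765} + \frac{200304}{7774508} = - \frac{1285238297}{134774856765} + 200304 \cdot \frac{1}{7774508} = - \frac{1285238297}{134774856765} + \frac{50076}{1943627} = \frac{4250961871880921}{261952050529586655}$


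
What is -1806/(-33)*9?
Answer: 5418/11 ≈ 492.55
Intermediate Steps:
-1806/(-33)*9 = -1806*(-1)/33*9 = -42*(-43/33)*9 = (602/11)*9 = 5418/11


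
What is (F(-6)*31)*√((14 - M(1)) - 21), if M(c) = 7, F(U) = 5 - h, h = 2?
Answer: 93*I*√14 ≈ 347.97*I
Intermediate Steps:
F(U) = 3 (F(U) = 5 - 1*2 = 5 - 2 = 3)
(F(-6)*31)*√((14 - M(1)) - 21) = (3*31)*√((14 - 1*7) - 21) = 93*√((14 - 7) - 21) = 93*√(7 - 21) = 93*√(-14) = 93*(I*√14) = 93*I*√14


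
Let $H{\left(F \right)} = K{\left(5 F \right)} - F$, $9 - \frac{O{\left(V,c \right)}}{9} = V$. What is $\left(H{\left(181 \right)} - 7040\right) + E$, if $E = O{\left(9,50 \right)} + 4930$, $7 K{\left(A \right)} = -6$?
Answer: $- \frac{16043}{7} \approx -2291.9$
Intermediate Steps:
$O{\left(V,c \right)} = 81 - 9 V$
$K{\left(A \right)} = - \frac{6}{7}$ ($K{\left(A \right)} = \frac{1}{7} \left(-6\right) = - \frac{6}{7}$)
$E = 4930$ ($E = \left(81 - 81\right) + 4930 = 0 + 4930 = 4930$)
$H{\left(F \right)} = - \frac{6}{7} - F$
$\left(H{\left(181 \right)} - 7040\right) + E = \left(\left(- \frac{6}{7} - 181\right) - 7040\right) + 4930 = \left(- \frac{1273}{7} - 7040\right) + 4930 = - \frac{50553}{7} + 4930 = - \frac{16043}{7}$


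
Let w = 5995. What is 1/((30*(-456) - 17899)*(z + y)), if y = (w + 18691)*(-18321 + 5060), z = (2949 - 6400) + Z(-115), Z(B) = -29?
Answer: 1/10337844366554 ≈ 9.6732e-14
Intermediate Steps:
z = -3480 (z = (2949 - 6400) - 29 = -3451 - 29 = -3480)
y = -327361046 (y = (5995 + 18691)*(-18321 + 5060) = 24686*(-13261) = -327361046)
1/((30*(-456) - 17899)*(z + y)) = 1/((30*(-456) - 17899)*(-3480 - 327361046)) = 1/((-13680 - 17899)*(-327364526)) = 1/(-31579*(-327364526)) = 1/10337844366554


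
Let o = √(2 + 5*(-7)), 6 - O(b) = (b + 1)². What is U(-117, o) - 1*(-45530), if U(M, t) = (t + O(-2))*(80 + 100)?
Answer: 46430 + 180*I*√33 ≈ 46430.0 + 1034.0*I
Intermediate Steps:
O(b) = 6 - (1 + b)² (O(b) = 6 - (b + 1)² = 6 - (1 + b)²)
o = I*√33 (o = √(2 - 35) = √(-33) = I*√33 ≈ 5.7446*I)
U(M, t) = 900 + 180*t (U(M, t) = (t + (6 - (1 - 2)²))*(80 + 100) = (t + (6 - 1*(-1)²))*180 = (t + (6 - 1*1))*180 = (t + (6 - 1))*180 = (t + 5)*180 = (5 + t)*180 = 900 + 180*t)
U(-117, o) - 1*(-45530) = (900 + 180*(I*√33)) - 1*(-45530) = (900 + 180*I*√33) + 45530 = 46430 + 180*I*√33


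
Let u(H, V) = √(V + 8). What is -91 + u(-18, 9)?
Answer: -91 + √17 ≈ -86.877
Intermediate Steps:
u(H, V) = √(8 + V)
-91 + u(-18, 9) = -91 + √(8 + 9) = -91 + √17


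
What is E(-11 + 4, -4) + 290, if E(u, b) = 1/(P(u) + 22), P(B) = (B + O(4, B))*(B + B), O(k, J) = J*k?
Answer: 148481/512 ≈ 290.00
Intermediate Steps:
P(B) = 10*B² (P(B) = (B + B*4)*(B + B) = (B + 4*B)*(2*B) = (5*B)*(2*B) = 10*B²)
E(u, b) = 1/(22 + 10*u²) (E(u, b) = 1/(10*u² + 22) = 1/(22 + 10*u²))
E(-11 + 4, -4) + 290 = 1/(2*(11 + 5*(-11 + 4)²)) + 290 = 1/(2*(11 + 5*(-7)²)) + 290 = 1/(2*(11 + 5*49)) + 290 = 1/(2*(11 + 245)) + 290 = (½)/256 + 290 = (½)*(1/256) + 290 = 1/512 + 290 = 148481/512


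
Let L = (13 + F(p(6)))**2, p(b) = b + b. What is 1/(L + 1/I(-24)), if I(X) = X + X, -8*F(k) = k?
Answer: 48/6347 ≈ 0.0075626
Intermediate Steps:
p(b) = 2*b
F(k) = -k/8
L = 529/4 (L = (13 - 6/4)**2 = (13 - 1/8*12)**2 = (13 - 3/2)**2 = (23/2)**2 = 529/4 ≈ 132.25)
I(X) = 2*X
1/(L + 1/I(-24)) = 1/(529/4 + 1/(2*(-24))) = 1/(529/4 + 1/(-48)) = 1/(529/4 - 1/48) = 1/(6347/48) = 48/6347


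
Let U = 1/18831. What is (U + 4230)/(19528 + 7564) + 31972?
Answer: 16311217374475/510169452 ≈ 31972.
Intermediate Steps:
U = 1/18831 ≈ 5.3104e-5
(U + 4230)/(19528 + 7564) + 31972 = (1/18831 + 4230)/(19528 + 7564) + 31972 = (79655131/18831)/27092 + 31972 = (79655131/18831)*(1/27092) + 31972 = 79655131/510169452 + 31972 = 16311217374475/510169452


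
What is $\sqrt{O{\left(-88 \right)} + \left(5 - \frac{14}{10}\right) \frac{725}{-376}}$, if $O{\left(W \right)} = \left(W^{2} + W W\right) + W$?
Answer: $\frac{\sqrt{136013065}}{94} \approx 124.07$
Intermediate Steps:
$O{\left(W \right)} = W + 2 W^{2}$ ($O{\left(W \right)} = \left(W^{2} + W^{2}\right) + W = 2 W^{2} + W = W + 2 W^{2}$)
$\sqrt{O{\left(-88 \right)} + \left(5 - \frac{14}{10}\right) \frac{725}{-376}} = \sqrt{- 88 \left(1 + 2 \left(-88\right)\right) + \left(5 - \frac{14}{10}\right) \frac{725}{-376}} = \sqrt{- 88 \left(1 - 176\right) + \left(5 - 14 \cdot \frac{1}{10}\right) 725 \left(- \frac{1}{376}\right)} = \sqrt{\left(-88\right) \left(-175\right) + \left(5 - \frac{7}{5}\right) \left(- \frac{725}{376}\right)} = \sqrt{15400 + \left(5 - \frac{7}{5}\right) \left(- \frac{725}{376}\right)} = \sqrt{15400 + \frac{18}{5} \left(- \frac{725}{376}\right)} = \sqrt{15400 - \frac{1305}{188}} = \sqrt{\frac{2893895}{188}} = \frac{\sqrt{136013065}}{94}$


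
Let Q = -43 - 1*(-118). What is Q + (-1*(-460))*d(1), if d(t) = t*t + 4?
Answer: 2375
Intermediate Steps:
d(t) = 4 + t**2 (d(t) = t**2 + 4 = 4 + t**2)
Q = 75 (Q = -43 + 118 = 75)
Q + (-1*(-460))*d(1) = 75 + (-1*(-460))*(4 + 1**2) = 75 + 460*(4 + 1) = 75 + 460*5 = 75 + 2300 = 2375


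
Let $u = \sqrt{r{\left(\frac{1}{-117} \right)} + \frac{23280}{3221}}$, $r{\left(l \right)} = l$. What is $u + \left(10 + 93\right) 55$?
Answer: $5665 + \frac{\sqrt{113917129547}}{125619} \approx 5667.7$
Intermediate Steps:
$u = \frac{\sqrt{113917129547}}{125619}$ ($u = \sqrt{\frac{1}{-117} + \frac{23280}{3221}} = \sqrt{- \frac{1}{117} + 23280 \cdot \frac{1}{3221}} = \sqrt{- \frac{1}{117} + \frac{23280}{3221}} = \sqrt{\frac{2720539}{376857}} = \frac{\sqrt{113917129547}}{125619} \approx 2.6868$)
$u + \left(10 + 93\right) 55 = \frac{\sqrt{113917129547}}{125619} + \left(10 + 93\right) 55 = \frac{\sqrt{113917129547}}{125619} + 103 \cdot 55 = \frac{\sqrt{113917129547}}{125619} + 5665 = 5665 + \frac{\sqrt{113917129547}}{125619}$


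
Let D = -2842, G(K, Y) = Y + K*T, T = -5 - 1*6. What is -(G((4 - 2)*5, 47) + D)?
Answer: 2905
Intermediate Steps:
T = -11 (T = -5 - 6 = -11)
G(K, Y) = Y - 11*K (G(K, Y) = Y + K*(-11) = Y - 11*K)
-(G((4 - 2)*5, 47) + D) = -((47 - 11*(4 - 2)*5) - 2842) = -((47 - 22*5) - 2842) = -((47 - 11*10) - 2842) = -((47 - 110) - 2842) = -(-63 - 2842) = -1*(-2905) = 2905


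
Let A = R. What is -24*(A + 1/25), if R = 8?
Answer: -4824/25 ≈ -192.96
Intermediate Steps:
A = 8
-24*(A + 1/25) = -24*(8 + 1/25) = -24*201/25 = -4824/25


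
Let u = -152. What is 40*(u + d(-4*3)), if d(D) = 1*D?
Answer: -6560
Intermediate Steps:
d(D) = D
40*(u + d(-4*3)) = 40*(-152 - 4*3) = 40*(-152 - 12) = 40*(-164) = -6560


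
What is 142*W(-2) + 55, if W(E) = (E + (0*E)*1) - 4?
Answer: -797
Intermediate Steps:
W(E) = -4 + E (W(E) = (E + 0*1) - 4 = (E + 0) - 4 = E - 4 = -4 + E)
142*W(-2) + 55 = 142*(-4 - 2) + 55 = 142*(-6) + 55 = -852 + 55 = -797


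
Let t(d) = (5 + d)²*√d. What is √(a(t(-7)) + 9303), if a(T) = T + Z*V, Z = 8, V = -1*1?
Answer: √(9295 + 4*I*√7) ≈ 96.411 + 0.0549*I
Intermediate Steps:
V = -1
t(d) = √d*(5 + d)²
a(T) = -8 + T (a(T) = T + 8*(-1) = T - 8 = -8 + T)
√(a(t(-7)) + 9303) = √((-8 + √(-7)*(5 - 7)²) + 9303) = √((-8 + (I*√7)*(-2)²) + 9303) = √((-8 + (I*√7)*4) + 9303) = √((-8 + 4*I*√7) + 9303) = √(9295 + 4*I*√7)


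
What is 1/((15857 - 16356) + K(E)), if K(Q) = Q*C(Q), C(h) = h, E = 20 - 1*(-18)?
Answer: 1/945 ≈ 0.0010582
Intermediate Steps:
E = 38 (E = 20 + 18 = 38)
K(Q) = Q² (K(Q) = Q*Q = Q²)
1/((15857 - 16356) + K(E)) = 1/((15857 - 16356) + 38²) = 1/(-499 + 1444) = 1/945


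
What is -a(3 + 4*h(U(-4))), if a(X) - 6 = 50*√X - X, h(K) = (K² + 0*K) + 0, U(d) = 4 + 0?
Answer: 61 - 50*√67 ≈ -348.27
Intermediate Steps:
U(d) = 4
h(K) = K² (h(K) = (K² + 0) + 0 = K² + 0 = K²)
a(X) = 6 - X + 50*√X (a(X) = 6 + (50*√X - X) = 6 + (-X + 50*√X) = 6 - X + 50*√X)
-a(3 + 4*h(U(-4))) = -(6 - (3 + 4*4²) + 50*√(3 + 4*4²)) = -(6 - (3 + 4*16) + 50*√(3 + 4*16)) = -(6 - (3 + 64) + 50*√(3 + 64)) = -(6 - 1*67 + 50*√67) = -(6 - 67 + 50*√67) = -(-61 + 50*√67) = 61 - 50*√67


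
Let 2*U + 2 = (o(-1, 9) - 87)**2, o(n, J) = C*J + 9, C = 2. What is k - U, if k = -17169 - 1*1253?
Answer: -20221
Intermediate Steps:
o(n, J) = 9 + 2*J (o(n, J) = 2*J + 9 = 9 + 2*J)
k = -18422 (k = -17169 - 1253 = -18422)
U = 1799 (U = -1 + ((9 + 2*9) - 87)**2/2 = -1 + ((9 + 18) - 87)**2/2 = -1 + (27 - 87)**2/2 = -1 + (1/2)*(-60)**2 = -1 + (1/2)*3600 = -1 + 1800 = 1799)
k - U = -18422 - 1*1799 = -18422 - 1799 = -20221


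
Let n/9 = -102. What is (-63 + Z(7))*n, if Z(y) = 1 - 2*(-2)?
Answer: 53244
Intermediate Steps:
n = -918 (n = 9*(-102) = -918)
Z(y) = 5 (Z(y) = 1 + 4 = 5)
(-63 + Z(7))*n = (-63 + 5)*(-918) = -58*(-918) = 53244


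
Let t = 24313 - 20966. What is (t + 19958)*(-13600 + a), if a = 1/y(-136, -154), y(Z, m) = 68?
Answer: -21552440695/68 ≈ -3.1695e+8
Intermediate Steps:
t = 3347
a = 1/68 ≈ 0.014706
(t + 19958)*(-13600 + a) = (3347 + 19958)*(-13600 + 1/68) = 23305*(-924799/68) = -21552440695/68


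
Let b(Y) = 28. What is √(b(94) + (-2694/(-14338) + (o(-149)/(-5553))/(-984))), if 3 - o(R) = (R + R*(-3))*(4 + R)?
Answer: √1201834417645216853790/6528750948 ≈ 5.3100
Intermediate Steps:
o(R) = 3 + 2*R*(4 + R) (o(R) = 3 - (R + R*(-3))*(4 + R) = 3 - (R - 3*R)*(4 + R) = 3 - (-2*R)*(4 + R) = 3 - (-2)*R*(4 + R) = 3 + 2*R*(4 + R))
√(b(94) + (-2694/(-14338) + (o(-149)/(-5553))/(-984))) = √(28 + (-2694/(-14338) + ((3 + 2*(-149)² + 8*(-149))/(-5553))/(-984))) = √(28 + (-2694*(-1/14338) + ((3 + 2*22201 - 1192)*(-1/5553))*(-1/984))) = √(28 + (1347/7169 + ((3 + 44402 - 1192)*(-1/5553))*(-1/984))) = √(28 + (1347/7169 + (43213*(-1/5553))*(-1/984))) = √(28 + (1347/7169 - 43213/5553*(-1/984))) = √(28 + (1347/7169 + 43213/5464152)) = √(28 + 7670006741/39172505688) = √(1104500166005/39172505688) = √1201834417645216853790/6528750948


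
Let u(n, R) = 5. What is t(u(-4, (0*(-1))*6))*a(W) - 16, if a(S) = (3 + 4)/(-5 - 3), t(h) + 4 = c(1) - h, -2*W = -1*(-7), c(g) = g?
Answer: -9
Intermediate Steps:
W = -7/2 (W = -(-1)*(-7)/2 = -½*7 = -7/2 ≈ -3.5000)
t(h) = -3 - h (t(h) = -4 + (1 - h) = -3 - h)
a(S) = -7/8 (a(S) = 7/(-8) = 7*(-⅛) = -7/8)
t(u(-4, (0*(-1))*6))*a(W) - 16 = (-3 - 1*5)*(-7/8) - 16 = (-3 - 5)*(-7/8) - 16 = -8*(-7/8) - 16 = 7 - 16 = -9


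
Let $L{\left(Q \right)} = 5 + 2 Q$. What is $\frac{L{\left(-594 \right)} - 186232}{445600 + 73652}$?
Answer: $- \frac{187415}{519252} \approx -0.36093$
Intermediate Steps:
$\frac{L{\left(-594 \right)} - 186232}{445600 + 73652} = \frac{\left(5 + 2 \left(-594\right)\right) - 186232}{445600 + 73652} = \frac{\left(5 - 1188\right) - 186232}{519252} = \left(-1183 - 186232\right) \frac{1}{519252} = \left(-187415\right) \frac{1}{519252} = - \frac{187415}{519252}$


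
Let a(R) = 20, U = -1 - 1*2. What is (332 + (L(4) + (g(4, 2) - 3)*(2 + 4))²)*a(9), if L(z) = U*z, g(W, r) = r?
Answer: 13120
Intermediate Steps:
U = -3 (U = -1 - 2 = -3)
L(z) = -3*z
(332 + (L(4) + (g(4, 2) - 3)*(2 + 4))²)*a(9) = (332 + (-3*4 + (2 - 3)*(2 + 4))²)*20 = (332 + (-12 - 1*6)²)*20 = (332 + (-12 - 6)²)*20 = (332 + (-18)²)*20 = (332 + 324)*20 = 656*20 = 13120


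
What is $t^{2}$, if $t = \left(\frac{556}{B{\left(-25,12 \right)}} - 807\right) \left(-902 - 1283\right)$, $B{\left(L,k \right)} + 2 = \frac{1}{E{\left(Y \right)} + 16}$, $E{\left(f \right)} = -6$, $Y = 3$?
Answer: $5772943263025$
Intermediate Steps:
$B{\left(L,k \right)} = - \frac{19}{10}$ ($B{\left(L,k \right)} = -2 + \frac{1}{-6 + 16} = -2 + \frac{1}{10} = - \frac{19}{10}$)
$t = 2402695$ ($t = \left(\frac{556}{- \frac{19}{10}} - 807\right) \left(-902 - 1283\right) = \left(556 \left(- \frac{10}{19}\right) - 807\right) \left(-2185\right) = \left(- \frac{5560}{19} - 807\right) \left(-2185\right) = \left(- \frac{20893}{19}\right) \left(-2185\right) = 2402695$)
$t^{2} = 2402695^{2} = 5772943263025$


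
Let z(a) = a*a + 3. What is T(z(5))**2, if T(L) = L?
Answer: 784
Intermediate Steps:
z(a) = 3 + a**2 (z(a) = a**2 + 3 = 3 + a**2)
T(z(5))**2 = (3 + 5**2)**2 = (3 + 25)**2 = 28**2 = 784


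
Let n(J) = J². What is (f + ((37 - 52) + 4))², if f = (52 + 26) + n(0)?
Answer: 4489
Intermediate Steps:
f = 78 (f = (52 + 26) + 0² = 78 + 0 = 78)
(f + ((37 - 52) + 4))² = (78 + ((37 - 52) + 4))² = (78 + (-15 + 4))² = (78 - 11)² = 67² = 4489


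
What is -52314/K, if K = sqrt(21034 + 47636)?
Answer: -8719*sqrt(7630)/3815 ≈ -199.63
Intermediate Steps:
K = 3*sqrt(7630) (K = sqrt(68670) = 3*sqrt(7630) ≈ 262.05)
-52314/K = -52314*sqrt(7630)/22890 = -8719*sqrt(7630)/3815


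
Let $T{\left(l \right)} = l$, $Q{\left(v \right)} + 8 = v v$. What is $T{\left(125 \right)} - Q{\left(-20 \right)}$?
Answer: $-267$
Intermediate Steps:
$Q{\left(v \right)} = -8 + v^{2}$ ($Q{\left(v \right)} = -8 + v v = -8 + v^{2}$)
$T{\left(125 \right)} - Q{\left(-20 \right)} = 125 - \left(-8 + \left(-20\right)^{2}\right) = 125 - \left(-8 + 400\right) = 125 - 392 = -267$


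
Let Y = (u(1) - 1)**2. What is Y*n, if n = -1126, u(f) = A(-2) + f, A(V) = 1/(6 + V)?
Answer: -563/8 ≈ -70.375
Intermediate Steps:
u(f) = 1/4 + f (u(f) = 1/(6 - 2) + f = 1/4 + f)
Y = 1/16 (Y = ((1/4 + 1) - 1)**2 = (5/4 - 1)**2 = (1/4)**2 = 1/16 ≈ 0.062500)
Y*n = (1/16)*(-1126) = -563/8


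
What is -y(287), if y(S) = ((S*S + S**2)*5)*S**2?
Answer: -67846521610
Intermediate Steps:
y(S) = 10*S**4 (y(S) = ((S**2 + S**2)*5)*S**2 = ((2*S**2)*5)*S**2 = (10*S**2)*S**2 = 10*S**4)
-y(287) = -10*287**4 = -10*6784652161 = -1*67846521610 = -67846521610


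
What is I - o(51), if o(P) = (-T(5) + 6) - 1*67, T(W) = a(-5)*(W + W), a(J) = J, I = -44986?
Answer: -44975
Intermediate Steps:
T(W) = -10*W (T(W) = -5*(W + W) = -10*W)
o(P) = -11 (o(P) = (-(-10)*5 + 6) - 1*67 = (-1*(-50) + 6) - 67 = (50 + 6) - 67 = 56 - 67 = -11)
I - o(51) = -44986 - 1*(-11) = -44986 + 11 = -44975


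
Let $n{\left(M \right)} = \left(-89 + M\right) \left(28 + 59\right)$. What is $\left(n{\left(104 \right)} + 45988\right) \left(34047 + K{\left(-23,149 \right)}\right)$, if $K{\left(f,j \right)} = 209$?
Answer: $1620069008$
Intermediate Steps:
$n{\left(M \right)} = -7743 + 87 M$ ($n{\left(M \right)} = \left(-89 + M\right) 87 = -7743 + 87 M$)
$\left(n{\left(104 \right)} + 45988\right) \left(34047 + K{\left(-23,149 \right)}\right) = \left(\left(-7743 + 87 \cdot 104\right) + 45988\right) \left(34047 + 209\right) = \left(\left(-7743 + 9048\right) + 45988\right) 34256 = \left(1305 + 45988\right) 34256 = 47293 \cdot 34256 = 1620069008$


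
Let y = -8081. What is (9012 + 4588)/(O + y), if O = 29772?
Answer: 13600/21691 ≈ 0.62699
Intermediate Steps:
(9012 + 4588)/(O + y) = (9012 + 4588)/(29772 - 8081) = 13600/21691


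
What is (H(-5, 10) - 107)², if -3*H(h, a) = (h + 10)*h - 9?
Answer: 82369/9 ≈ 9152.1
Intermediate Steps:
H(h, a) = 3 - h*(10 + h)/3 (H(h, a) = -((h + 10)*h - 9)/3 = -((10 + h)*h - 9)/3 = -(h*(10 + h) - 9)/3 = -(-9 + h*(10 + h))/3 = 3 - h*(10 + h)/3)
(H(-5, 10) - 107)² = ((3 - 10/3*(-5) - ⅓*(-5)²) - 107)² = ((3 + 50/3 - ⅓*25) - 107)² = ((3 + 50/3 - 25/3) - 107)² = (34/3 - 107)² = (-287/3)² = 82369/9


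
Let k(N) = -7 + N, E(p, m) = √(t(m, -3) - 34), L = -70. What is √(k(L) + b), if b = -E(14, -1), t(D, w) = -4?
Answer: √(-77 - I*√38) ≈ 0.35097 - 8.782*I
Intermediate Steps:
E(p, m) = I*√38 (E(p, m) = √(-4 - 34) = √(-38) = I*√38)
b = -I*√38 ≈ -6.1644*I
√(k(L) + b) = √((-7 - 70) - I*√38) = √(-77 - I*√38)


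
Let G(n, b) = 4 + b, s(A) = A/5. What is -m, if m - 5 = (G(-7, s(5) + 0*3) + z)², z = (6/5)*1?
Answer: -1086/25 ≈ -43.440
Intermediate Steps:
s(A) = A/5 (s(A) = A*(⅕) = A/5)
z = 6/5 (z = ((⅕)*6)*1 = (6/5)*1 = 6/5 ≈ 1.2000)
m = 1086/25 (m = 5 + ((4 + ((⅕)*5 + 0*3)) + 6/5)² = 5 + ((4 + (1 + 0)) + 6/5)² = 5 + ((4 + 1) + 6/5)² = 5 + (5 + 6/5)² = 5 + (31/5)² = 5 + 961/25 = 1086/25 ≈ 43.440)
-m = -1*1086/25 = -1086/25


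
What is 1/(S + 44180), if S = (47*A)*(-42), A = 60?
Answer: -1/74260 ≈ -1.3466e-5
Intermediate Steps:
S = -118440 (S = (47*60)*(-42) = 2820*(-42) = -118440)
1/(S + 44180) = 1/(-118440 + 44180) = 1/(-74260) = -1/74260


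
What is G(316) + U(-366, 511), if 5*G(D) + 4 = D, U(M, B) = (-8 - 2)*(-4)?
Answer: 512/5 ≈ 102.40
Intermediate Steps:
U(M, B) = 40 (U(M, B) = -10*(-4) = 40)
G(D) = -⅘ + D/5
G(316) + U(-366, 511) = (-⅘ + (⅕)*316) + 40 = (-⅘ + 316/5) + 40 = 312/5 + 40 = 512/5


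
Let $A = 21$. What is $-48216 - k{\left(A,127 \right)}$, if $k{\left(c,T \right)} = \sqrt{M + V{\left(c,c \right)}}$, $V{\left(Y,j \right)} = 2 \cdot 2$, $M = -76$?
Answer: $-48216 - 6 i \sqrt{2} \approx -48216.0 - 8.4853 i$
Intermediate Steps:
$V{\left(Y,j \right)} = 4$
$k{\left(c,T \right)} = 6 i \sqrt{2}$ ($k{\left(c,T \right)} = \sqrt{-76 + 4} = \sqrt{-72} = 6 i \sqrt{2}$)
$-48216 - k{\left(A,127 \right)} = -48216 - 6 i \sqrt{2}$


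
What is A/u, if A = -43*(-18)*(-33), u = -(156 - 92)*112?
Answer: 12771/3584 ≈ 3.5633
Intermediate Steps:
u = -7168 (u = -64*112 = -1*7168 = -7168)
A = -25542 (A = 774*(-33) = -25542)
A/u = -25542/(-7168) = -25542*(-1/7168) = 12771/3584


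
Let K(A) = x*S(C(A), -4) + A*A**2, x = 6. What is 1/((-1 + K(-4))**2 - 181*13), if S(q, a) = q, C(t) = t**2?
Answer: -1/1392 ≈ -0.00071839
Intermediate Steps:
K(A) = A**3 + 6*A**2 (K(A) = 6*A**2 + A*A**2 = 6*A**2 + A**3 = A**3 + 6*A**2)
1/((-1 + K(-4))**2 - 181*13) = 1/((-1 + (-4)**2*(6 - 4))**2 - 181*13) = 1/((-1 + 16*2)**2 - 2353) = 1/((-1 + 32)**2 - 2353) = 1/(31**2 - 2353) = 1/(961 - 2353) = 1/(-1392) = -1/1392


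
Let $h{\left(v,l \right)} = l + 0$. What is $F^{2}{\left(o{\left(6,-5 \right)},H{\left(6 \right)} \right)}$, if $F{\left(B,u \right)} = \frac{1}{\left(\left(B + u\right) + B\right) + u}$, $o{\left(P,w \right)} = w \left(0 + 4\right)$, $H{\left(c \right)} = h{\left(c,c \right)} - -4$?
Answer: $\frac{1}{400} \approx 0.0025$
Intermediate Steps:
$h{\left(v,l \right)} = l$
$H{\left(c \right)} = 4 + c$ ($H{\left(c \right)} = c - -4 = c + 4 = 4 + c$)
$o{\left(P,w \right)} = 4 w$ ($o{\left(P,w \right)} = w 4 = 4 w$)
$F{\left(B,u \right)} = \frac{1}{2 B + 2 u}$ ($F{\left(B,u \right)} = \frac{1}{\left(u + 2 B\right) + u} = \frac{1}{2 B + 2 u}$)
$F^{2}{\left(o{\left(6,-5 \right)},H{\left(6 \right)} \right)} = \left(\frac{1}{2 \left(4 \left(-5\right) + \left(4 + 6\right)\right)}\right)^{2} = \left(\frac{1}{2 \left(-20 + 10\right)}\right)^{2} = \left(\frac{1}{2 \left(-10\right)}\right)^{2} = \left(\frac{1}{2} \left(- \frac{1}{10}\right)\right)^{2} = \left(- \frac{1}{20}\right)^{2} = \frac{1}{400}$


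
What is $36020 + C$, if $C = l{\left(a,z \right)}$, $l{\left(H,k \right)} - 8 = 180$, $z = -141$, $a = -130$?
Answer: $36208$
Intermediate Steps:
$l{\left(H,k \right)} = 188$ ($l{\left(H,k \right)} = 8 + 180 = 188$)
$C = 188$
$36020 + C = 36020 + 188 = 36208$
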